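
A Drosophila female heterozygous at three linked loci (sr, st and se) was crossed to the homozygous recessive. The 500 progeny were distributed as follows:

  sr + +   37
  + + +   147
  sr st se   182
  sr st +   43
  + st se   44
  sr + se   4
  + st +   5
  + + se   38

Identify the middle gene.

st

The two most frequent reciprocal classes, sr st se and + + +, are the parental types, so the F1 was sr st se / + + +.
The two rarest classes, sr + se and + st +, are the double crossovers. Comparing them with the parentals, only the st allele has switched, so st is the middle locus and the order is se – st – sr.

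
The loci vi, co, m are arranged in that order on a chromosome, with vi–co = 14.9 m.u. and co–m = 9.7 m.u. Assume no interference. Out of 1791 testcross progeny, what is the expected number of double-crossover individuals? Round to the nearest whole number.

Map distances give recombination frequencies of 0.149 and 0.097 for the two intervals.
With no interference, expected double-crossover frequency = 0.149 × 0.097 = 0.01445.
Expected number = 0.01445 × 1791 = 25.89 ≈ 26.

26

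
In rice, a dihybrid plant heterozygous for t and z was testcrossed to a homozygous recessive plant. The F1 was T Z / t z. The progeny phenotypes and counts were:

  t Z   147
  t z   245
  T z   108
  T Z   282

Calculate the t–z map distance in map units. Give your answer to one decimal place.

The recombinant classes are T z and t Z: 108 + 147 = 255.
Recombination frequency = 255/782 = 0.3261 ≈ 32.6%, i.e. 32.6 map units.

32.6 map units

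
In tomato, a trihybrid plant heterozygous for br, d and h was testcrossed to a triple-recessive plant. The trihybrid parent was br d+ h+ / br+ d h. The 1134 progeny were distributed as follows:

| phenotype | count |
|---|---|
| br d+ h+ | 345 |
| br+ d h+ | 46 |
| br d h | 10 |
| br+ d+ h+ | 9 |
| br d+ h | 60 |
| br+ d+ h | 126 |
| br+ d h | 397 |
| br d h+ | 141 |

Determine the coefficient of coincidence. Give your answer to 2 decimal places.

The two rarest classes, br+ d+ h+ and br d h, are the double crossovers. Comparing them with the parentals, only the br allele has switched, so br is the middle locus and the order is h – br – d.
h–br: (106 + 19)/1134 = 0.1102; br–d: (267 + 19)/1134 = 0.2522.
Expected DCO frequency = 0.1102 × 0.2522 ≈ 0.02779; observed = 19/1134 ≈ 0.01675.
Coefficient of coincidence = 0.01675/0.02779 ≈ 0.60.

0.60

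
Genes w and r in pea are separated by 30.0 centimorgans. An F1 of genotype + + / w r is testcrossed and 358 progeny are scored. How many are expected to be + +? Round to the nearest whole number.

A map distance of 30.0 centimorgans corresponds to a recombination frequency of 0.300.
The F1 is + + / w r, so + + is a parental gamete class with expected frequency (1 − r)/2 = 0.700/2 = 0.3500.
Expected number = 0.3500 × 358 = 125.30 ≈ 125.

125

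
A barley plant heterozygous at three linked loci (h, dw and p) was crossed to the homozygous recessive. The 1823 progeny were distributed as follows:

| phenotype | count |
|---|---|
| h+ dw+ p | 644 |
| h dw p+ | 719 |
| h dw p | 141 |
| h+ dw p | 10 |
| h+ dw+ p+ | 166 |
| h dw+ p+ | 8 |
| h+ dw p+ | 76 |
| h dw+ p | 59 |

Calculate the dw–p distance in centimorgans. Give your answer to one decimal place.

The two most frequent reciprocal classes, h dw p+ and h+ dw+ p, are the parental types, so the F1 was h dw p+ / h+ dw+ p.
The two rarest classes, h dw+ p+ and h+ dw p, are the double crossovers. Comparing them with the parentals, only the dw allele has switched, so dw is the middle locus and the order is p – dw – h.
Crossovers in the p–dw interval produce the single-crossover classes h dw p and h+ dw+ p+ (141 + 166 = 307) plus the double crossovers (18).
RF(p–dw) = (307 + 18) / 1823 = 325/1823 = 0.1783 → 17.8 centimorgans.

17.8 centimorgans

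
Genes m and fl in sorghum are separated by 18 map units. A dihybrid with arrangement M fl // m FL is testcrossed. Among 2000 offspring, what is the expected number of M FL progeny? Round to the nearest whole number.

A map distance of 18 map units corresponds to a recombination frequency of 0.180.
The F1 is M fl / m FL, so M FL is a recombinant gamete class with expected frequency r/2 = 0.180/2 = 0.0900.
Expected number = 0.0900 × 2000 = 180.00 ≈ 180.

180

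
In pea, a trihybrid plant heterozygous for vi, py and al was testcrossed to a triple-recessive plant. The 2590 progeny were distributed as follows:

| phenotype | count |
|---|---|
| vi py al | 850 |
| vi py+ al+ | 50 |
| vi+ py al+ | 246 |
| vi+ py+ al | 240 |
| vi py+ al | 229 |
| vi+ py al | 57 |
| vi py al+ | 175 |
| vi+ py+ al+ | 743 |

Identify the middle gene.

vi

The two most frequent reciprocal classes, vi py al and vi+ py+ al+, are the parental types, so the F1 was vi py al / vi+ py+ al+.
The two rarest classes, vi+ py al and vi py+ al+, are the double crossovers. Comparing them with the parentals, only the vi allele has switched, so vi is the middle locus and the order is al – vi – py.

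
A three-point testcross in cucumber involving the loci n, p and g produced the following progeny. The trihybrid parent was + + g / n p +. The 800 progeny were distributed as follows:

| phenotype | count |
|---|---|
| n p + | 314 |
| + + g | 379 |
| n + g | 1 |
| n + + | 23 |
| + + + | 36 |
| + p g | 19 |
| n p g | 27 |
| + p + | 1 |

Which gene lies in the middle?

The two rarest classes, n + g and + p +, are the double crossovers. Comparing them with the parentals, only the n allele has switched, so n is the middle locus and the order is g – n – p.

n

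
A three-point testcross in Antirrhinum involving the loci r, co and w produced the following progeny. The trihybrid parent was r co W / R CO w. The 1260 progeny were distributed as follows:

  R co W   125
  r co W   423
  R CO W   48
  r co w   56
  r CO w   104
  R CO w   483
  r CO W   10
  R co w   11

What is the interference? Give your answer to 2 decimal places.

The two rarest classes, r CO W and R co w, are the double crossovers. Comparing them with the parentals, only the co allele has switched, so co is the middle locus and the order is r – co – w.
r–co: (229 + 21)/1260 = 0.1984; co–w: (104 + 21)/1260 = 0.0992.
Expected DCO frequency = 0.1984 × 0.0992 ≈ 0.01968; observed = 21/1260 ≈ 0.01667.
Coefficient of coincidence = 0.01667/0.01968 ≈ 0.85; interference = 1 − 0.85 = 0.15.

0.15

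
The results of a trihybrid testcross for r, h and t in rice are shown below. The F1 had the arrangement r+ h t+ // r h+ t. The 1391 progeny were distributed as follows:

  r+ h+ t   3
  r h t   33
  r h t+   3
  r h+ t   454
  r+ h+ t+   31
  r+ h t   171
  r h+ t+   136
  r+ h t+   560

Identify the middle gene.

r

The two rarest classes, r h t+ and r+ h+ t, are the double crossovers. Comparing them with the parentals, only the r allele has switched, so r is the middle locus and the order is h – r – t.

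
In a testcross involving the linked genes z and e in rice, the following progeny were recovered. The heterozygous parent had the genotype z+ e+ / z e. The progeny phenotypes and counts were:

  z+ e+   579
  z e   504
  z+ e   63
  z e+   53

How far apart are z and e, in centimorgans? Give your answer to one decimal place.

9.7 centimorgans

The recombinant classes are z+ e and z e+: 63 + 53 = 116.
Recombination frequency = 116/1199 = 0.0967 ≈ 9.7%, i.e. 9.7 centimorgans.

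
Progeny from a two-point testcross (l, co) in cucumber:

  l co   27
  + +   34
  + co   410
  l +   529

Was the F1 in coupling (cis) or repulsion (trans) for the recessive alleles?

trans

The two most frequent classes are + co (410) and l + (529); these are the parental (non-recombinant) types.
So the F1 carried + co on one chromosome and l + on the other — the recessive alleles are on opposite chromosomes (trans / repulsion).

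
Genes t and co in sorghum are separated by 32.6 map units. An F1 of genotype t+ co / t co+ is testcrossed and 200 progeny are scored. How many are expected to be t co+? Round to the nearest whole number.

67

A map distance of 32.6 map units corresponds to a recombination frequency of 0.326.
The F1 is t+ co / t co+, so t co+ is a parental gamete class with expected frequency (1 − r)/2 = 0.674/2 = 0.3370.
Expected number = 0.3370 × 200 = 67.40 ≈ 67.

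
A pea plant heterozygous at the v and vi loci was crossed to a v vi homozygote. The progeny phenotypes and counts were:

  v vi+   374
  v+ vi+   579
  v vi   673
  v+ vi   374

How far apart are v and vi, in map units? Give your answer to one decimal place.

37.4 map units

The two most frequent classes, v+ vi+ (579) and v vi (673), are the parental types, so the F1 was v+ vi+ / v vi.
The recombinant classes are v+ vi and v vi+: 374 + 374 = 748.
Recombination frequency = 748/2000 = 0.3740 ≈ 37.4%, i.e. 37.4 map units.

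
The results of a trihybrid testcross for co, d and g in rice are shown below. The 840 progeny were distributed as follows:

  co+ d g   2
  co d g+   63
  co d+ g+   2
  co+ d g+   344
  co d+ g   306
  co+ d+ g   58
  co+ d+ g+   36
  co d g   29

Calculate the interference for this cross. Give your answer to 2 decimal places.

The two most frequent reciprocal classes, co d+ g and co+ d g+, are the parental types, so the F1 was co d+ g / co+ d g+.
The two rarest classes, co d+ g+ and co+ d g, are the double crossovers. Comparing them with the parentals, only the g allele has switched, so g is the middle locus and the order is co – g – d.
co–g: (121 + 4)/840 = 0.1488; g–d: (65 + 4)/840 = 0.0821.
Expected DCO frequency = 0.1488 × 0.0821 ≈ 0.01222; observed = 4/840 ≈ 0.00476.
Coefficient of coincidence = 0.00476/0.01222 ≈ 0.39; interference = 1 − 0.39 = 0.61.

0.61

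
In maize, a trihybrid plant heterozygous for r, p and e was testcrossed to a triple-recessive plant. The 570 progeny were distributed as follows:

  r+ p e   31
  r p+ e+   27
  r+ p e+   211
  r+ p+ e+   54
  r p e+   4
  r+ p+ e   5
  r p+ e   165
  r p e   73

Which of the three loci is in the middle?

The two most frequent reciprocal classes, r p+ e and r+ p e+, are the parental types, so the F1 was r p+ e / r+ p e+.
The two rarest classes, r+ p+ e and r p e+, are the double crossovers. Comparing them with the parentals, only the r allele has switched, so r is the middle locus and the order is e – r – p.

r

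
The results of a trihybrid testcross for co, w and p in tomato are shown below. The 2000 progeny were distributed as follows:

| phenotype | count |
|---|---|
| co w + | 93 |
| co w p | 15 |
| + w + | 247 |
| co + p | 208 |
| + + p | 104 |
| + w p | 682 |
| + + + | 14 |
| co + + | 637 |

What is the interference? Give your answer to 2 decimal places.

The two most frequent reciprocal classes, + w p and co + +, are the parental types, so the F1 was + w p / co + +.
The two rarest classes, co w p and + + +, are the double crossovers. Comparing them with the parentals, only the co allele has switched, so co is the middle locus and the order is w – co – p.
w–co: (197 + 29)/2000 = 0.1130; co–p: (455 + 29)/2000 = 0.2420.
Expected DCO frequency = 0.1130 × 0.2420 ≈ 0.02735; observed = 29/2000 ≈ 0.01450.
Coefficient of coincidence = 0.01450/0.02735 ≈ 0.53; interference = 1 − 0.53 = 0.47.

0.47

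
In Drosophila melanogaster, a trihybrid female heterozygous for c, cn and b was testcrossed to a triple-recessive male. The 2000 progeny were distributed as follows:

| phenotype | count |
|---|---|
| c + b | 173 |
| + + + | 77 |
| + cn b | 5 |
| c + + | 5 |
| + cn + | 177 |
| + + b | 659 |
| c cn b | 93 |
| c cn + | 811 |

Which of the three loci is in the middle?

cn

The two most frequent reciprocal classes, c cn + and + + b, are the parental types, so the F1 was c cn + / + + b.
The two rarest classes, c + + and + cn b, are the double crossovers. Comparing them with the parentals, only the cn allele has switched, so cn is the middle locus and the order is c – cn – b.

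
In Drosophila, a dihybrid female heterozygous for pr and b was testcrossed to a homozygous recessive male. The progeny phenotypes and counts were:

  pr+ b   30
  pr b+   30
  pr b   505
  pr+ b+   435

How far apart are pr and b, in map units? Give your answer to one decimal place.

The two most frequent classes, pr+ b+ (435) and pr b (505), are the parental types, so the F1 was pr+ b+ / pr b.
The recombinant classes are pr+ b and pr b+: 30 + 30 = 60.
Recombination frequency = 60/1000 = 0.0600 ≈ 6.0%, i.e. 6.0 map units.

6.0 map units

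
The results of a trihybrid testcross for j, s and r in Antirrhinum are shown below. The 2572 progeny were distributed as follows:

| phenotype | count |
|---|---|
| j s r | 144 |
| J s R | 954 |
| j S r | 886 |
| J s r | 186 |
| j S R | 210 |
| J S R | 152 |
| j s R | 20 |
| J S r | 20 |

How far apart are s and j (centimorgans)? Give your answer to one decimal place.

13.1 centimorgans

The two most frequent reciprocal classes, J s R and j S r, are the parental types, so the F1 was J s R / j S r.
The two rarest classes, j s R and J S r, are the double crossovers. Comparing them with the parentals, only the j allele has switched, so j is the middle locus and the order is r – j – s.
Crossovers in the j–s interval produce the single-crossover classes J S R and j s r (152 + 144 = 296) plus the double crossovers (40).
RF(j–s) = (296 + 40) / 2572 = 336/2572 = 0.1306 → 13.1 centimorgans.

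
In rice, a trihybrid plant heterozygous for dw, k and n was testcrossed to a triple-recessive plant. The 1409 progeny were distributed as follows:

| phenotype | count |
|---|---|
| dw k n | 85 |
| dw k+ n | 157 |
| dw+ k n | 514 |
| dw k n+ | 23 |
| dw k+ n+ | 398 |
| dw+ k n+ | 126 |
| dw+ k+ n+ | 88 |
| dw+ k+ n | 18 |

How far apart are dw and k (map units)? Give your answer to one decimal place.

15.2 map units

The two most frequent reciprocal classes, dw k+ n+ and dw+ k n, are the parental types, so the F1 was dw k+ n+ / dw+ k n.
The two rarest classes, dw k n+ and dw+ k+ n, are the double crossovers. Comparing them with the parentals, only the k allele has switched, so k is the middle locus and the order is dw – k – n.
Crossovers in the dw–k interval produce the single-crossover classes dw+ k+ n+ and dw k n (88 + 85 = 173) plus the double crossovers (41).
RF(dw–k) = (173 + 41) / 1409 = 214/1409 = 0.1519 → 15.2 map units.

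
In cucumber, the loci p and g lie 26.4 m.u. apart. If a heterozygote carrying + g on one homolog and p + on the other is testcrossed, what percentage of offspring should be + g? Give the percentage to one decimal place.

36.8%

A map distance of 26.4 m.u. corresponds to a recombination frequency of 0.264.
The F1 is + g / p +, so + g is a parental gamete class with expected frequency (1 − r)/2 = 0.736/2 = 0.3680.
That is 0.3680 = 36.8% of the progeny.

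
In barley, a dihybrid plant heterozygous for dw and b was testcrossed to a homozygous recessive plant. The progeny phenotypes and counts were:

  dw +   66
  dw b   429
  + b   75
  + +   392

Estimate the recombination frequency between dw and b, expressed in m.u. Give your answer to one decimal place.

The two most frequent classes, + + (392) and dw b (429), are the parental types, so the F1 was + + / dw b.
The recombinant classes are + b and dw +: 75 + 66 = 141.
Recombination frequency = 141/962 = 0.1466 ≈ 14.7%, i.e. 14.7 m.u.

14.7 m.u.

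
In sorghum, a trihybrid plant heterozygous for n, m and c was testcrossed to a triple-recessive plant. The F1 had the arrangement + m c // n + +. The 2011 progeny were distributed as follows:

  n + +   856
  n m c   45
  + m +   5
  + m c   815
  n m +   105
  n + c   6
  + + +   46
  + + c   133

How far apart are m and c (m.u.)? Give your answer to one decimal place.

The two rarest classes, + m + and n + c, are the double crossovers. Comparing them with the parentals, only the c allele has switched, so c is the middle locus and the order is n – c – m.
Crossovers in the c–m interval produce the single-crossover classes + + c and n m + (133 + 105 = 238) plus the double crossovers (11).
RF(c–m) = (238 + 11) / 2011 = 249/2011 = 0.1238 → 12.4 m.u.

12.4 m.u.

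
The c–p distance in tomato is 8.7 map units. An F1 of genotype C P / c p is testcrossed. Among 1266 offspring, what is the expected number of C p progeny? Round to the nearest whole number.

55

A map distance of 8.7 map units corresponds to a recombination frequency of 0.087.
The F1 is C P / c p, so C p is a recombinant gamete class with expected frequency r/2 = 0.087/2 = 0.0435.
Expected number = 0.0435 × 1266 = 55.07 ≈ 55.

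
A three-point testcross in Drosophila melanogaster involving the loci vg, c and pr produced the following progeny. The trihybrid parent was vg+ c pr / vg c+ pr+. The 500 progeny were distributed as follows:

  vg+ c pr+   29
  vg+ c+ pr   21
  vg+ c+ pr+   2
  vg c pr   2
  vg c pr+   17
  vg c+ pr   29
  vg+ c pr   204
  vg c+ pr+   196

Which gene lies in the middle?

The two rarest classes, vg c pr and vg+ c+ pr+, are the double crossovers. Comparing them with the parentals, only the vg allele has switched, so vg is the middle locus and the order is pr – vg – c.

vg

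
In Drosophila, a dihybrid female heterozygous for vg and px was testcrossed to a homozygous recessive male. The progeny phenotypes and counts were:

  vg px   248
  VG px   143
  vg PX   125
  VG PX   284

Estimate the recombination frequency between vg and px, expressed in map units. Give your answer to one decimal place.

33.5 map units

The two most frequent classes, VG PX (284) and vg px (248), are the parental types, so the F1 was VG PX / vg px.
The recombinant classes are VG px and vg PX: 143 + 125 = 268.
Recombination frequency = 268/800 = 0.3350 ≈ 33.5%, i.e. 33.5 map units.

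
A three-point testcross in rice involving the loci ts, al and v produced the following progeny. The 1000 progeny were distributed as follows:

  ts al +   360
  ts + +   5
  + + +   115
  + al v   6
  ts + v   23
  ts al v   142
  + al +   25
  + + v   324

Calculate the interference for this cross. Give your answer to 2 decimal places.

0.30

The two most frequent reciprocal classes, + + v and ts al +, are the parental types, so the F1 was + + v / ts al +.
The two rarest classes, + al v and ts + +, are the double crossovers. Comparing them with the parentals, only the al allele has switched, so al is the middle locus and the order is v – al – ts.
v–al: (257 + 11)/1000 = 0.2680; al–ts: (48 + 11)/1000 = 0.0590.
Expected DCO frequency = 0.2680 × 0.0590 ≈ 0.01581; observed = 11/1000 ≈ 0.01100.
Coefficient of coincidence = 0.01100/0.01581 ≈ 0.70; interference = 1 − 0.70 = 0.30.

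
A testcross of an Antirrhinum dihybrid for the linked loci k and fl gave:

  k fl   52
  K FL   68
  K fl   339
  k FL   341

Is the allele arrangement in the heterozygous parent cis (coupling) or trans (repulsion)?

trans

The two most frequent classes are K fl (339) and k FL (341); these are the parental (non-recombinant) types.
So the F1 carried K fl on one chromosome and k FL on the other — the recessive alleles are on opposite chromosomes (trans / repulsion).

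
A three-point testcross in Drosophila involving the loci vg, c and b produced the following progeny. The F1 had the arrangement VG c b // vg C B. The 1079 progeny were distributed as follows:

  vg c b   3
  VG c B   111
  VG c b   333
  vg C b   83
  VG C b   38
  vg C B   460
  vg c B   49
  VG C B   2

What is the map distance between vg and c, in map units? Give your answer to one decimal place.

The two rarest classes, vg c b and VG C B, are the double crossovers. Comparing them with the parentals, only the vg allele has switched, so vg is the middle locus and the order is b – vg – c.
Crossovers in the vg–c interval produce the single-crossover classes VG C b and vg c B (38 + 49 = 87) plus the double crossovers (5).
RF(vg–c) = (87 + 5) / 1079 = 92/1079 = 0.0853 → 8.5 map units.

8.5 map units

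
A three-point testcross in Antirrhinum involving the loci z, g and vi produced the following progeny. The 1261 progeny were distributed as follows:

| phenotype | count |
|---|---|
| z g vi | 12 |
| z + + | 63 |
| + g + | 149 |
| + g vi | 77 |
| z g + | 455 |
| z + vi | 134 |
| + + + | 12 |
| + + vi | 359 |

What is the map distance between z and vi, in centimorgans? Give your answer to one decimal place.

24.3 centimorgans

The two most frequent reciprocal classes, z g + and + + vi, are the parental types, so the F1 was z g + / + + vi.
The two rarest classes, z g vi and + + +, are the double crossovers. Comparing them with the parentals, only the vi allele has switched, so vi is the middle locus and the order is z – vi – g.
Crossovers in the z–vi interval produce the single-crossover classes + g + and z + vi (149 + 134 = 283) plus the double crossovers (24).
RF(z–vi) = (283 + 24) / 1261 = 307/1261 = 0.2435 → 24.3 centimorgans.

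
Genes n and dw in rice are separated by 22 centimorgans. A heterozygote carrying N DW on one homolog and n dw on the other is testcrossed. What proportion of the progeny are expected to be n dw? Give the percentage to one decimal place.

39.0%

A map distance of 22 centimorgans corresponds to a recombination frequency of 0.220.
The F1 is N DW / n dw, so n dw is a parental gamete class with expected frequency (1 − r)/2 = 0.780/2 = 0.3900.
That is 0.3900 = 39.0% of the progeny.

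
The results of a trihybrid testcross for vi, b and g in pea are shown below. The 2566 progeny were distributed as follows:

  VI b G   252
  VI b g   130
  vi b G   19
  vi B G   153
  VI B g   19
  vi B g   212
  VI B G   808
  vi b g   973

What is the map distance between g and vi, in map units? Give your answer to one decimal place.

12.5 map units

The two most frequent reciprocal classes, VI B G and vi b g, are the parental types, so the F1 was VI B G / vi b g.
The two rarest classes, VI B g and vi b G, are the double crossovers. Comparing them with the parentals, only the g allele has switched, so g is the middle locus and the order is vi – g – b.
Crossovers in the vi–g interval produce the single-crossover classes vi B G and VI b g (153 + 130 = 283) plus the double crossovers (38).
RF(vi–g) = (283 + 38) / 2566 = 321/2566 = 0.1251 → 12.5 map units.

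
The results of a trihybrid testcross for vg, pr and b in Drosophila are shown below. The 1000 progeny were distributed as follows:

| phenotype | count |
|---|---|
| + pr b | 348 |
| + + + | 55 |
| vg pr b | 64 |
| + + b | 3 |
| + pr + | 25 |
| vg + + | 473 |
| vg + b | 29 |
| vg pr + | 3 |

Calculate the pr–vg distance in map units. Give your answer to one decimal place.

The two most frequent reciprocal classes, vg + + and + pr b, are the parental types, so the F1 was vg + + / + pr b.
The two rarest classes, vg pr + and + + b, are the double crossovers. Comparing them with the parentals, only the pr allele has switched, so pr is the middle locus and the order is b – pr – vg.
Crossovers in the pr–vg interval produce the single-crossover classes + + + and vg pr b (55 + 64 = 119) plus the double crossovers (6).
RF(pr–vg) = (119 + 6) / 1000 = 125/1000 = 0.1250 → 12.5 map units.

12.5 map units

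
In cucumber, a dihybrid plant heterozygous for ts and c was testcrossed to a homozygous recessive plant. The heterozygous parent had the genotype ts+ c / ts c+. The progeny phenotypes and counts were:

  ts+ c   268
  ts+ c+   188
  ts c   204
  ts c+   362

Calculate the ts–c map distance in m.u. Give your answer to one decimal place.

38.4 m.u.

The recombinant classes are ts+ c+ and ts c: 188 + 204 = 392.
Recombination frequency = 392/1022 = 0.3836 ≈ 38.4%, i.e. 38.4 m.u.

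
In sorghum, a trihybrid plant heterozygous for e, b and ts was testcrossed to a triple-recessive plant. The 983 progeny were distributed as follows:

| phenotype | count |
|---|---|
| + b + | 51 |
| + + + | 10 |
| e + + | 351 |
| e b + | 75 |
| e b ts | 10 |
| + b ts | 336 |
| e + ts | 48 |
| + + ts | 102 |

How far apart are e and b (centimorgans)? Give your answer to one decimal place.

The two most frequent reciprocal classes, e + + and + b ts, are the parental types, so the F1 was e + + / + b ts.
The two rarest classes, + + + and e b ts, are the double crossovers. Comparing them with the parentals, only the e allele has switched, so e is the middle locus and the order is ts – e – b.
Crossovers in the e–b interval produce the single-crossover classes e b + and + + ts (75 + 102 = 177) plus the double crossovers (20).
RF(e–b) = (177 + 20) / 983 = 197/983 = 0.2004 → 20.0 centimorgans.

20.0 centimorgans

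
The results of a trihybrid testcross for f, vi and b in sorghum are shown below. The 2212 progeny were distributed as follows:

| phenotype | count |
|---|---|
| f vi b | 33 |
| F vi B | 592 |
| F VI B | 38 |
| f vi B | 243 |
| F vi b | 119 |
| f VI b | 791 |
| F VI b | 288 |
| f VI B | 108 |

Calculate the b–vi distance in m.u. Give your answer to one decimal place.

13.5 m.u.

The two most frequent reciprocal classes, f VI b and F vi B, are the parental types, so the F1 was f VI b / F vi B.
The two rarest classes, f vi b and F VI B, are the double crossovers. Comparing them with the parentals, only the vi allele has switched, so vi is the middle locus and the order is f – vi – b.
Crossovers in the vi–b interval produce the single-crossover classes f VI B and F vi b (108 + 119 = 227) plus the double crossovers (71).
RF(vi–b) = (227 + 71) / 2212 = 298/2212 = 0.1347 → 13.5 m.u.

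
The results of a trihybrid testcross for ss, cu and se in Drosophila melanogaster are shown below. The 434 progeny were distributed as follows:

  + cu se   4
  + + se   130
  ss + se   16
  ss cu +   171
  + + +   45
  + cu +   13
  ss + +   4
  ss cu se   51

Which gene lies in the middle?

The two most frequent reciprocal classes, + + se and ss cu +, are the parental types, so the F1 was + + se / ss cu +.
The two rarest classes, + cu se and ss + +, are the double crossovers. Comparing them with the parentals, only the cu allele has switched, so cu is the middle locus and the order is se – cu – ss.

cu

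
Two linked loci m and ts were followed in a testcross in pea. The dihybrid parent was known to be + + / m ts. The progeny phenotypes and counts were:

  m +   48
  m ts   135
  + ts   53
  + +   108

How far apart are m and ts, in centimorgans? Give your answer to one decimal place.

The recombinant classes are + ts and m +: 53 + 48 = 101.
Recombination frequency = 101/344 = 0.2936 ≈ 29.4%, i.e. 29.4 centimorgans.

29.4 centimorgans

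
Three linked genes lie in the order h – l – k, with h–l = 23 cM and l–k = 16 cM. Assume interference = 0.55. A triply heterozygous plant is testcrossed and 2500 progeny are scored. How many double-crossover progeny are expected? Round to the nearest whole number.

Map distances give recombination frequencies of 0.230 and 0.160 for the two intervals.
With interference 0.55 (so coincidence = 0.45), expected double-crossover frequency = 0.230 × 0.160 × 0.45 = 0.01656.
Expected number = 0.01656 × 2500 = 41.40 ≈ 41.

41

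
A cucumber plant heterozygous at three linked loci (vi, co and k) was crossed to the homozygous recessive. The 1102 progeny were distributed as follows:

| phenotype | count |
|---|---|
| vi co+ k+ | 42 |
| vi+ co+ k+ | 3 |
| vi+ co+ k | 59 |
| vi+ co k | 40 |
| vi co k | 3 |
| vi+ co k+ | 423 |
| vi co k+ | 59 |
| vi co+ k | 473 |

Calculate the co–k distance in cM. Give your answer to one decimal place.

The two most frequent reciprocal classes, vi+ co k+ and vi co+ k, are the parental types, so the F1 was vi+ co k+ / vi co+ k.
The two rarest classes, vi+ co+ k+ and vi co k, are the double crossovers. Comparing them with the parentals, only the co allele has switched, so co is the middle locus and the order is vi – co – k.
Crossovers in the co–k interval produce the single-crossover classes vi+ co k and vi co+ k+ (40 + 42 = 82) plus the double crossovers (6).
RF(co–k) = (82 + 6) / 1102 = 88/1102 = 0.0799 → 8.0 cM.

8.0 cM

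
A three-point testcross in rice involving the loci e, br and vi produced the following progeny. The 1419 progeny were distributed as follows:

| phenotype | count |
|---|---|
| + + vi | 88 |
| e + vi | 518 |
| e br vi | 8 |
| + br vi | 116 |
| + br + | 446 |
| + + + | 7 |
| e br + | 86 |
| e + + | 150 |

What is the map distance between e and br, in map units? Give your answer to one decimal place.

13.3 map units

The two most frequent reciprocal classes, + br + and e + vi, are the parental types, so the F1 was + br + / e + vi.
The two rarest classes, + + + and e br vi, are the double crossovers. Comparing them with the parentals, only the br allele has switched, so br is the middle locus and the order is e – br – vi.
Crossovers in the e–br interval produce the single-crossover classes e br + and + + vi (86 + 88 = 174) plus the double crossovers (15).
RF(e–br) = (174 + 15) / 1419 = 189/1419 = 0.1332 → 13.3 map units.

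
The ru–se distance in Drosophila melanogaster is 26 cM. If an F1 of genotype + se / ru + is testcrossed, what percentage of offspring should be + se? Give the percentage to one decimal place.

37.0%

A map distance of 26 cM corresponds to a recombination frequency of 0.260.
The F1 is + se / ru +, so + se is a parental gamete class with expected frequency (1 − r)/2 = 0.740/2 = 0.3700.
That is 0.3700 = 37.0% of the progeny.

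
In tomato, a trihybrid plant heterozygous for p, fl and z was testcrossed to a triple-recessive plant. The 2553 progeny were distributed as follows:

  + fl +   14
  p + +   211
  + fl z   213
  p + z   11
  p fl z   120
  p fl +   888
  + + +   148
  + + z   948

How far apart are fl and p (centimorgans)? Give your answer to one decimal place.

17.6 centimorgans

The two most frequent reciprocal classes, + + z and p fl +, are the parental types, so the F1 was + + z / p fl +.
The two rarest classes, p + z and + fl +, are the double crossovers. Comparing them with the parentals, only the p allele has switched, so p is the middle locus and the order is fl – p – z.
Crossovers in the fl–p interval produce the single-crossover classes + fl z and p + + (213 + 211 = 424) plus the double crossovers (25).
RF(fl–p) = (424 + 25) / 2553 = 449/2553 = 0.1759 → 17.6 centimorgans.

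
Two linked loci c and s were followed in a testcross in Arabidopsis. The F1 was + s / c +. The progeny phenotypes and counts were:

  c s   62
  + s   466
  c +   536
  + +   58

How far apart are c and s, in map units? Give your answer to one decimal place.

10.7 map units

The recombinant classes are + + and c s: 58 + 62 = 120.
Recombination frequency = 120/1122 = 0.1070 ≈ 10.7%, i.e. 10.7 map units.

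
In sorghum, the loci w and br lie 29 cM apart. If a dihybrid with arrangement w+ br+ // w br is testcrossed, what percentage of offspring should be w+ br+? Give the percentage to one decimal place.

A map distance of 29 cM corresponds to a recombination frequency of 0.290.
The F1 is w+ br+ / w br, so w+ br+ is a parental gamete class with expected frequency (1 − r)/2 = 0.710/2 = 0.3550.
That is 0.3550 = 35.5% of the progeny.

35.5%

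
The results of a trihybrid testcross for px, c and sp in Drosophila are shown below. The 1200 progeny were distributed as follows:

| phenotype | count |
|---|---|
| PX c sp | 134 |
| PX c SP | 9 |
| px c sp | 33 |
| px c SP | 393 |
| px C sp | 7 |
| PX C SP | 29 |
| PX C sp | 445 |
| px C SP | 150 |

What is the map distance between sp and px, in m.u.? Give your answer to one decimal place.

The two most frequent reciprocal classes, PX C sp and px c SP, are the parental types, so the F1 was PX C sp / px c SP.
The two rarest classes, px C sp and PX c SP, are the double crossovers. Comparing them with the parentals, only the px allele has switched, so px is the middle locus and the order is sp – px – c.
Crossovers in the sp–px interval produce the single-crossover classes PX C SP and px c sp (29 + 33 = 62) plus the double crossovers (16).
RF(sp–px) = (62 + 16) / 1200 = 78/1200 = 0.0650 → 6.5 m.u.

6.5 m.u.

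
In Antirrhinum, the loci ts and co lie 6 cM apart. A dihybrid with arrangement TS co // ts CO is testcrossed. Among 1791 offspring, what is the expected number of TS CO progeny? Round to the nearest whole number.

54

A map distance of 6 cM corresponds to a recombination frequency of 0.060.
The F1 is TS co / ts CO, so TS CO is a recombinant gamete class with expected frequency r/2 = 0.060/2 = 0.0300.
Expected number = 0.0300 × 1791 = 53.73 ≈ 54.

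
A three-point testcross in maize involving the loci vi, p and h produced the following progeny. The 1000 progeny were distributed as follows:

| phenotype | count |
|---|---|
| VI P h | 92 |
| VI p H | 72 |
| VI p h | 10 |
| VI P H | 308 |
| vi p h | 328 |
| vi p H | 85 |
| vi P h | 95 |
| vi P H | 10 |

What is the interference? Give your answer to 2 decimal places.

0.46

The two most frequent reciprocal classes, vi p h and VI P H, are the parental types, so the F1 was vi p h / VI P H.
The two rarest classes, VI p h and vi P H, are the double crossovers. Comparing them with the parentals, only the vi allele has switched, so vi is the middle locus and the order is p – vi – h.
p–vi: (167 + 20)/1000 = 0.1870; vi–h: (177 + 20)/1000 = 0.1970.
Expected DCO frequency = 0.1870 × 0.1970 ≈ 0.03684; observed = 20/1000 ≈ 0.02000.
Coefficient of coincidence = 0.02000/0.03684 ≈ 0.54; interference = 1 − 0.54 = 0.46.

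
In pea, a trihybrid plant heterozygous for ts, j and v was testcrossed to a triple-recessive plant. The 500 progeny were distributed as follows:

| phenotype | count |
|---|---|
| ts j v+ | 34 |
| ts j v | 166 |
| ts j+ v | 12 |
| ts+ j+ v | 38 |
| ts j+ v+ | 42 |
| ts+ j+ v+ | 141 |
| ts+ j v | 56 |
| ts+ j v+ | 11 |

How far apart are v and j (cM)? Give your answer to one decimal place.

The two most frequent reciprocal classes, ts j v and ts+ j+ v+, are the parental types, so the F1 was ts j v / ts+ j+ v+.
The two rarest classes, ts j+ v and ts+ j v+, are the double crossovers. Comparing them with the parentals, only the j allele has switched, so j is the middle locus and the order is ts – j – v.
Crossovers in the j–v interval produce the single-crossover classes ts j v+ and ts+ j+ v (34 + 38 = 72) plus the double crossovers (23).
RF(j–v) = (72 + 23) / 500 = 95/500 = 0.1900 → 19.0 cM.

19.0 cM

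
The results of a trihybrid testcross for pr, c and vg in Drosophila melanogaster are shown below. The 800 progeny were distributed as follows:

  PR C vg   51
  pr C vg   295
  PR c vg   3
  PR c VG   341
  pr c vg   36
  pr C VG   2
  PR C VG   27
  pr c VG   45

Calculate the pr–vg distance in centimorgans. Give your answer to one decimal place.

12.6 centimorgans

The two most frequent reciprocal classes, pr C vg and PR c VG, are the parental types, so the F1 was pr C vg / PR c VG.
The two rarest classes, pr C VG and PR c vg, are the double crossovers. Comparing them with the parentals, only the vg allele has switched, so vg is the middle locus and the order is pr – vg – c.
Crossovers in the pr–vg interval produce the single-crossover classes PR C vg and pr c VG (51 + 45 = 96) plus the double crossovers (5).
RF(pr–vg) = (96 + 5) / 800 = 101/800 = 0.1263 → 12.6 centimorgans.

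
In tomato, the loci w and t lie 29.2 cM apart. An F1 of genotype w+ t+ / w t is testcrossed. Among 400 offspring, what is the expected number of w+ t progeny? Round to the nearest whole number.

A map distance of 29.2 cM corresponds to a recombination frequency of 0.292.
The F1 is w+ t+ / w t, so w+ t is a recombinant gamete class with expected frequency r/2 = 0.292/2 = 0.1460.
Expected number = 0.1460 × 400 = 58.40 ≈ 58.

58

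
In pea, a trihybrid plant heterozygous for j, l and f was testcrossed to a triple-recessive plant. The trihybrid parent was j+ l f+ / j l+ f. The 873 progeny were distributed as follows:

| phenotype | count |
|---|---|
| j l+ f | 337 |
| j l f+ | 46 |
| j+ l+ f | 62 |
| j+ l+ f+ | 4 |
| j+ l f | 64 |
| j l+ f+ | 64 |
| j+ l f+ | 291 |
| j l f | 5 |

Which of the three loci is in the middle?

The two rarest classes, j+ l+ f+ and j l f, are the double crossovers. Comparing them with the parentals, only the l allele has switched, so l is the middle locus and the order is j – l – f.

l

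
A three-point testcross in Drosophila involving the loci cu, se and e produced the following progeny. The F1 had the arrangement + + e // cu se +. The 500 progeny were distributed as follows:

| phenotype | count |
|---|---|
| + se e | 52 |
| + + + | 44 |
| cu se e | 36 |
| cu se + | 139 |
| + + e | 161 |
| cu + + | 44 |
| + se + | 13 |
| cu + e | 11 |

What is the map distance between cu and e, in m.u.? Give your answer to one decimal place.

The two rarest classes, cu + e and + se +, are the double crossovers. Comparing them with the parentals, only the cu allele has switched, so cu is the middle locus and the order is e – cu – se.
Crossovers in the e–cu interval produce the single-crossover classes + + + and cu se e (44 + 36 = 80) plus the double crossovers (24).
RF(e–cu) = (80 + 24) / 500 = 104/500 = 0.2080 → 20.8 m.u.

20.8 m.u.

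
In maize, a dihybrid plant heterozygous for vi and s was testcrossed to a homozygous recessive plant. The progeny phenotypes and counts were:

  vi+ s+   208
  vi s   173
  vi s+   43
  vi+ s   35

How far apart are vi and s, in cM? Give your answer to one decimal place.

17.0 cM

The two most frequent classes, vi+ s+ (208) and vi s (173), are the parental types, so the F1 was vi+ s+ / vi s.
The recombinant classes are vi+ s and vi s+: 35 + 43 = 78.
Recombination frequency = 78/459 = 0.1699 ≈ 17.0%, i.e. 17.0 cM.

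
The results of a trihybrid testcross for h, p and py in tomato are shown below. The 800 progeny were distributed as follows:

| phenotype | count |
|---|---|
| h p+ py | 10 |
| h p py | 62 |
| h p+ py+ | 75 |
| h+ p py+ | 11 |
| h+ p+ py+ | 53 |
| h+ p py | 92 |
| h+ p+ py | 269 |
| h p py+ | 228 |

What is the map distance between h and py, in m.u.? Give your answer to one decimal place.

17.0 m.u.

The two most frequent reciprocal classes, h p py+ and h+ p+ py, are the parental types, so the F1 was h p py+ / h+ p+ py.
The two rarest classes, h+ p py+ and h p+ py, are the double crossovers. Comparing them with the parentals, only the h allele has switched, so h is the middle locus and the order is py – h – p.
Crossovers in the py–h interval produce the single-crossover classes h p py and h+ p+ py+ (62 + 53 = 115) plus the double crossovers (21).
RF(py–h) = (115 + 21) / 800 = 136/800 = 0.1700 → 17.0 m.u.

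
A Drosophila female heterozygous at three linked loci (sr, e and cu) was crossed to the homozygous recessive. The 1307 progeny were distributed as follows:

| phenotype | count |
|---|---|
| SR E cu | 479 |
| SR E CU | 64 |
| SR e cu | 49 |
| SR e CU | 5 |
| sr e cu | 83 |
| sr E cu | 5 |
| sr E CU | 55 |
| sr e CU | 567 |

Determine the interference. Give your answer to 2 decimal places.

0.27

The two most frequent reciprocal classes, sr e CU and SR E cu, are the parental types, so the F1 was sr e CU / SR E cu.
The two rarest classes, SR e CU and sr E cu, are the double crossovers. Comparing them with the parentals, only the sr allele has switched, so sr is the middle locus and the order is cu – sr – e.
cu–sr: (147 + 10)/1307 = 0.1201; sr–e: (104 + 10)/1307 = 0.0872.
Expected DCO frequency = 0.1201 × 0.0872 ≈ 0.01047; observed = 10/1307 ≈ 0.00765.
Coefficient of coincidence = 0.00765/0.01047 ≈ 0.73; interference = 1 − 0.73 = 0.27.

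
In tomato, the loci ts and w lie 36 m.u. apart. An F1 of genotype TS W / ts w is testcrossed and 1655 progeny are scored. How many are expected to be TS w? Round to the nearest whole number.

298

A map distance of 36 m.u. corresponds to a recombination frequency of 0.360.
The F1 is TS W / ts w, so TS w is a recombinant gamete class with expected frequency r/2 = 0.360/2 = 0.1800.
Expected number = 0.1800 × 1655 = 297.90 ≈ 298.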